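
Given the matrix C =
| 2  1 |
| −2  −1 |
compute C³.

[[2, 1], [−2, −1]]

C² = [[2, 1], [−2, −1]]
C³ = [[2, 1], [−2, −1]]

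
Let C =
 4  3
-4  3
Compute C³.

[[-68, 75], [-100, -93]]

C² = [[4, 21], [-28, -3]]
C³ = [[-68, 75], [-100, -93]]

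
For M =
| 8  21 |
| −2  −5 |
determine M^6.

[[442, 1323], [−126, −377]]

tr M = 3 and det M = 2, so the characteristic polynomial is λ² − (3)λ + (2) with roots 1 and 2.
Eigenvectors give P = [[−3, 7], [1, −2]] with P⁻¹ = [[2, 7], [1, 3]], and M = P·diag(1, 2)·P⁻¹.
Then M^6 = P·diag(1, 64)·P⁻¹ = [[−3, 448], [1, −128]] · [[2, 7], [1, 3]] = [[442, 1323], [−126, −377]].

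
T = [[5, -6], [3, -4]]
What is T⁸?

tr T = 1 and det T = -2, so the characteristic polynomial is λ² − (1)λ + (-2) with roots -1 and 2.
Eigenvectors give P = [[-1, 2], [-1, 1]] with P⁻¹ = [[1, -2], [1, -1]], and T = P·diag(-1, 2)·P⁻¹.
Then T⁸ = P·diag(1, 256)·P⁻¹ = [[-1, 512], [-1, 256]] · [[1, -2], [1, -1]] = [[511, -510], [255, -254]].

[[511, -510], [255, -254]]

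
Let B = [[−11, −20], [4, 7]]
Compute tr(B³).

−28

tr B = −4 and det B = 3, so the characteristic polynomial is λ² − (−4)λ + (3) with roots −3 and −1.
Eigenvectors give P = [[−5, 2], [2, −1]] with P⁻¹ = [[−1, −2], [−2, −5]], and B = P·diag(−3, −1)·P⁻¹.
Then B³ = P·diag(−27, −1)·P⁻¹ = [[135, −2], [−54, 1]] · [[−1, −2], [−2, −5]] = [[−131, −260], [52, 103]].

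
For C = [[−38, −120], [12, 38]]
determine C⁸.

[[256, 0], [0, 256]]

tr C = 0 and det C = −4, so the characteristic polynomial is λ² − (0)λ + (−4) with roots −2 and 2.
Eigenvectors give P = [[−10, −3], [3, 1]] with P⁻¹ = [[−1, −3], [3, 10]], and C = P·diag(−2, 2)·P⁻¹.
Then C⁸ = P·diag(256, 256)·P⁻¹ = [[−2560, −768], [768, 256]] · [[−1, −3], [3, 10]] = [[256, 0], [0, 256]].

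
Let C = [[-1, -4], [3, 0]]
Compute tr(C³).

C² = [[-11, 4], [-3, -12]]
C³ = [[23, 44], [-33, 12]]

35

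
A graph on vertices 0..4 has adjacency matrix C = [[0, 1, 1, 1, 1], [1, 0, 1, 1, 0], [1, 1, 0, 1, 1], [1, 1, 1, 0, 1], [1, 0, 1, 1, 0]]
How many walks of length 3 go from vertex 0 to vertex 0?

10

The number of length-3 walks from vertex 0 to vertex 0 is entry (0,0) of C^3, where C is the adjacency matrix.
C^2 = [[4, 2, 3, 3, 2], [2, 3, 2, 2, 3], [3, 2, 4, 3, 2], [3, 2, 3, 4, 2], [2, 3, 2, 2, 3]]
C^3 = [[10, 10, 11, 11, 10], [10, 6, 10, 10, 6], [11, 10, 10, 11, 10], [11, 10, 11, 10, 10], [10, 6, 10, 10, 6]]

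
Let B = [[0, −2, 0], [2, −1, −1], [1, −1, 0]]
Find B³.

[[6, 4, −2], [−3, 7, 2], [−1, 4, 1]]

B² = [[−4, 2, 2], [−3, −2, 1], [−2, −1, 1]]
B³ = [[6, 4, −2], [−3, 7, 2], [−1, 4, 1]]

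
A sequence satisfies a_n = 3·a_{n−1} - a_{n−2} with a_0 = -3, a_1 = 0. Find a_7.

432

With companion matrix C = [[3, -1], [1, 0]], [a_n, a_{n−1}]ᵀ = C·[a_{n−1}, a_{n−2}]ᵀ, so [a_7, a_6]ᵀ = C⁶·[a_1, a_0]ᵀ.
C⁶ = [[377, -144], [144, -55]], giving [a_7, a_6]ᵀ = [[432], [165]].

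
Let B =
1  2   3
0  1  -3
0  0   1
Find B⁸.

B = I + N where N = [[0, 2, 3], [0, 0, -3], [0, 0, 0]] is strictly upper-triangular, so N³ = 0.
(I + N)⁸ = I + 8·N + 28·N² = [[1, 16, -144], [0, 1, -24], [0, 0, 1]].

[[1, 16, -144], [0, 1, -24], [0, 0, 1]]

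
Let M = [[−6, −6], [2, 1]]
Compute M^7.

[[−8364, −12354], [4118, 6049]]

tr M = −5 and det M = 6, so the characteristic polynomial is λ² − (−5)λ + (6) with roots −3 and −2.
Eigenvectors give P = [[2, −3], [−1, 2]] with P⁻¹ = [[2, 3], [1, 2]], and M = P·diag(−3, −2)·P⁻¹.
Then M^7 = P·diag(−2187, −128)·P⁻¹ = [[−4374, 384], [2187, −256]] · [[2, 3], [1, 2]] = [[−8364, −12354], [4118, 6049]].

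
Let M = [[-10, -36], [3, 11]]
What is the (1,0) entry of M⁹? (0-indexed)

tr M = 1 and det M = -2, so the characteristic polynomial is λ² − (1)λ + (-2) with roots -1 and 2.
Eigenvectors give P = [[4, 3], [-1, -1]] with P⁻¹ = [[1, 3], [-1, -4]], and M = P·diag(-1, 2)·P⁻¹.
Then M⁹ = P·diag(-1, 512)·P⁻¹ = [[-4, 1536], [1, -512]] · [[1, 3], [-1, -4]] = [[-1540, -6156], [513, 2051]].

513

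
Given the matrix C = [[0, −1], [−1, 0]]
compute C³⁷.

C² = I (check: tr C = 0 and det C = −1), so C³⁷ = C since 37 is odd.

[[0, −1], [−1, 0]]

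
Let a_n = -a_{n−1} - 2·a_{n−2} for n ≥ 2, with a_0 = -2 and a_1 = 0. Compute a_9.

12

With companion matrix B = [[-1, -2], [1, 0]], [a_n, a_{n−1}]ᵀ = B·[a_{n−1}, a_{n−2}]ᵀ, so [a_9, a_8]ᵀ = B⁸·[a_1, a_0]ᵀ.
B⁸ = [[-17, -6], [3, -14]], giving [a_9, a_8]ᵀ = [[12], [28]].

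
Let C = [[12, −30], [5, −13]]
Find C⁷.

tr C = −1 and det C = −6, so the characteristic polynomial is λ² − (−1)λ + (−6) with roots 2 and −3.
Eigenvectors give P = [[3, 2], [1, 1]] with P⁻¹ = [[1, −2], [−1, 3]], and C = P·diag(2, −3)·P⁻¹.
Then C⁷ = P·diag(128, −2187)·P⁻¹ = [[384, −4374], [128, −2187]] · [[1, −2], [−1, 3]] = [[4758, −13890], [2315, −6817]].

[[4758, −13890], [2315, −6817]]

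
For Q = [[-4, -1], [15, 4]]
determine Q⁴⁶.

[[1, 0], [0, 1]]

Q² = I (check: tr Q = 0 and det Q = -1), so Q⁴⁶ = I since 46 is even.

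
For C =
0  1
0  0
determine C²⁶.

C is strictly triangular, hence nilpotent: C² = 0, so C²⁶ = 0.

[[0, 0], [0, 0]]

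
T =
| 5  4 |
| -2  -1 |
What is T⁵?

[[485, 484], [-242, -241]]

tr T = 4 and det T = 3, so the characteristic polynomial is λ² − (4)λ + (3) with roots 1 and 3.
Eigenvectors give P = [[1, 2], [-1, -1]] with P⁻¹ = [[-1, -2], [1, 1]], and T = P·diag(1, 3)·P⁻¹.
Then T⁵ = P·diag(1, 243)·P⁻¹ = [[1, 486], [-1, -243]] · [[-1, -2], [1, 1]] = [[485, 484], [-242, -241]].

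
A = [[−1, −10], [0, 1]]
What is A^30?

[[1, 0], [0, 1]]

A² = I (check: tr A = 0 and det A = −1), so A^30 = I since 30 is even.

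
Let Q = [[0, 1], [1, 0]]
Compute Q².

[[1, 0], [0, 1]]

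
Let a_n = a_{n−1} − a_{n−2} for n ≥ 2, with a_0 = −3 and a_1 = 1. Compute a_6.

−3

With companion matrix A = [[1, −1], [1, 0]], [a_n, a_{n−1}]ᵀ = A·[a_{n−1}, a_{n−2}]ᵀ, so [a_6, a_5]ᵀ = A^5·[a_1, a_0]ᵀ.
A^5 = [[0, 1], [−1, 1]], giving [a_6, a_5]ᵀ = [[−3], [−4]].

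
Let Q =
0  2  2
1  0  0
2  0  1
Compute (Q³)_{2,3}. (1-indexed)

Q² = [[6, 0, 2], [0, 2, 2], [2, 4, 5]]
Q³ = [[4, 12, 14], [6, 0, 2], [14, 4, 9]]

2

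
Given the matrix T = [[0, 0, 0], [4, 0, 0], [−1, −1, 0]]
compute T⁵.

[[0, 0, 0], [0, 0, 0], [0, 0, 0]]

T is strictly triangular, hence nilpotent: T³ = 0, so T⁵ = 0.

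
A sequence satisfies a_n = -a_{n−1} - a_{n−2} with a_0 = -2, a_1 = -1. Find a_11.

With companion matrix C = [[-1, -1], [1, 0]], [a_n, a_{n−1}]ᵀ = C·[a_{n−1}, a_{n−2}]ᵀ, so [a_11, a_10]ᵀ = C^10·[a_1, a_0]ᵀ.
C^10 = [[-1, -1], [1, 0]], giving [a_11, a_10]ᵀ = [[3], [-1]].

3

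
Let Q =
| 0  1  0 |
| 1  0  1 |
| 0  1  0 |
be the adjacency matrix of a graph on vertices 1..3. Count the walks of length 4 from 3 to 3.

2

The number of length-4 walks from vertex 3 to vertex 3 is entry (3,3) of Q^4, where Q is the adjacency matrix.
Q^2 = [[1, 0, 1], [0, 2, 0], [1, 0, 1]]
Q^3 = [[0, 2, 0], [2, 0, 2], [0, 2, 0]]
Q^4 = [[2, 0, 2], [0, 4, 0], [2, 0, 2]]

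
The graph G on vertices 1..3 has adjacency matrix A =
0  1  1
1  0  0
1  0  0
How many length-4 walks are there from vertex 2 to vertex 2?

The number of length-4 walks from vertex 2 to vertex 2 is entry (2,2) of A⁴, where A is the adjacency matrix.
A² = [[2, 0, 0], [0, 1, 1], [0, 1, 1]]
A³ = [[0, 2, 2], [2, 0, 0], [2, 0, 0]]
A⁴ = [[4, 0, 0], [0, 2, 2], [0, 2, 2]]

2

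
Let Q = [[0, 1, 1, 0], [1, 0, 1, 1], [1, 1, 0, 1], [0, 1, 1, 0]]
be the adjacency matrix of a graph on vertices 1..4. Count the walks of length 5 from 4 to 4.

The number of length-5 walks from vertex 4 to vertex 4 is entry (4,4) of Q⁵, where Q is the adjacency matrix.
Q² = [[2, 1, 1, 2], [1, 3, 2, 1], [1, 2, 3, 1], [2, 1, 1, 2]]
Q³ = [[2, 5, 5, 2], [5, 4, 5, 5], [5, 5, 4, 5], [2, 5, 5, 2]]
Q⁴ = [[10, 9, 9, 10], [9, 15, 14, 9], [9, 14, 15, 9], [10, 9, 9, 10]]
Q⁵ = [[18, 29, 29, 18], [29, 32, 33, 29], [29, 33, 32, 29], [18, 29, 29, 18]]

18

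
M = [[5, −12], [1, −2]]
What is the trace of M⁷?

129

tr M = 3 and det M = 2, so the characteristic polynomial is λ² − (3)λ + (2) with roots 1 and 2.
Eigenvectors give P = [[3, 4], [1, 1]] with P⁻¹ = [[−1, 4], [1, −3]], and M = P·diag(1, 2)·P⁻¹.
Then M⁷ = P·diag(1, 128)·P⁻¹ = [[3, 512], [1, 128]] · [[−1, 4], [1, −3]] = [[509, −1524], [127, −380]].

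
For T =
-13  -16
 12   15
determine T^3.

[[-85, -112], [84, 111]]

tr T = 2 and det T = -3, so the characteristic polynomial is λ² − (2)λ + (-3) with roots 3 and -1.
Eigenvectors give P = [[1, -4], [-1, 3]] with P⁻¹ = [[-3, -4], [-1, -1]], and T = P·diag(3, -1)·P⁻¹.
Then T^3 = P·diag(27, -1)·P⁻¹ = [[27, 4], [-27, -3]] · [[-3, -4], [-1, -1]] = [[-85, -112], [84, 111]].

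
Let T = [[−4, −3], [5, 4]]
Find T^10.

[[1, 0], [0, 1]]

T² = I (check: tr T = 0 and det T = −1), so T^10 = I since 10 is even.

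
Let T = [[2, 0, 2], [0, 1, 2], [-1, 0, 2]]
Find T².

[[2, 0, 8], [-2, 1, 6], [-4, 0, 2]]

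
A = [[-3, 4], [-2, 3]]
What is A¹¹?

[[-3, 4], [-2, 3]]

A² = I (check: tr A = 0 and det A = -1), so A¹¹ = A since 11 is odd.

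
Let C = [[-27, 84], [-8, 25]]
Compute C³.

[[-195, 588], [-56, 169]]

tr C = -2 and det C = -3, so the characteristic polynomial is λ² − (-2)λ + (-3) with roots 1 and -3.
Eigenvectors give P = [[3, 7], [1, 2]] with P⁻¹ = [[-2, 7], [1, -3]], and C = P·diag(1, -3)·P⁻¹.
Then C³ = P·diag(1, -27)·P⁻¹ = [[3, -189], [1, -54]] · [[-2, 7], [1, -3]] = [[-195, 588], [-56, 169]].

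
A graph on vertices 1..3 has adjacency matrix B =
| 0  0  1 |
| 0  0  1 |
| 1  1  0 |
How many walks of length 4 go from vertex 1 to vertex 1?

2

The number of length-4 walks from vertex 1 to vertex 1 is entry (1,1) of B⁴, where B is the adjacency matrix.
B² = [[1, 1, 0], [1, 1, 0], [0, 0, 2]]
B³ = [[0, 0, 2], [0, 0, 2], [2, 2, 0]]
B⁴ = [[2, 2, 0], [2, 2, 0], [0, 0, 4]]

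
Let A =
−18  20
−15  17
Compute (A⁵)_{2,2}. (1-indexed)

tr A = −1 and det A = −6, so the characteristic polynomial is λ² − (−1)λ + (−6) with roots −3 and 2.
Eigenvectors give P = [[−4, 1], [−3, 1]] with P⁻¹ = [[−1, 1], [−3, 4]], and A = P·diag(−3, 2)·P⁻¹.
Then A⁵ = P·diag(−243, 32)·P⁻¹ = [[972, 32], [729, 32]] · [[−1, 1], [−3, 4]] = [[−1068, 1100], [−825, 857]].

857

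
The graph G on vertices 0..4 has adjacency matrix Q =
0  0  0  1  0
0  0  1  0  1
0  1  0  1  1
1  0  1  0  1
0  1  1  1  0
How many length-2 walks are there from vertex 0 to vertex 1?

The number of length-2 walks from vertex 0 to vertex 1 is entry (0,1) of Q², where Q is the adjacency matrix.
Q² = [[1, 0, 1, 0, 1], [0, 2, 1, 2, 1], [1, 1, 3, 1, 2], [0, 2, 1, 3, 1], [1, 1, 2, 1, 3]]

0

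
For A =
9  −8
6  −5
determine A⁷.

[[8745, −8744], [6558, −6557]]

tr A = 4 and det A = 3, so the characteristic polynomial is λ² − (4)λ + (3) with roots 1 and 3.
Eigenvectors give P = [[1, 4], [1, 3]] with P⁻¹ = [[−3, 4], [1, −1]], and A = P·diag(1, 3)·P⁻¹.
Then A⁷ = P·diag(1, 2187)·P⁻¹ = [[1, 8748], [1, 6561]] · [[−3, 4], [1, −1]] = [[8745, −8744], [6558, −6557]].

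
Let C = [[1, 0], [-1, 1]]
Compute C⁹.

C = I + N where N = [[0, 0], [-1, 0]] is strictly lower-triangular, so N² = 0.
(I + N)⁹ = I + 9·N = [[1, 0], [-9, 1]].

[[1, 0], [-9, 1]]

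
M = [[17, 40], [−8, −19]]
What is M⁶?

[[−2911, −7280], [1456, 3641]]

tr M = −2 and det M = −3, so the characteristic polynomial is λ² − (−2)λ + (−3) with roots 1 and −3.
Eigenvectors give P = [[5, −2], [−2, 1]] with P⁻¹ = [[1, 2], [2, 5]], and M = P·diag(1, −3)·P⁻¹.
Then M⁶ = P·diag(1, 729)·P⁻¹ = [[5, −1458], [−2, 729]] · [[1, 2], [2, 5]] = [[−2911, −7280], [1456, 3641]].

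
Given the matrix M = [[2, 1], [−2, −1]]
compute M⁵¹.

[[2, 1], [−2, −1]]

M² = M (a projection; rank 1, trace 1), so M⁵¹ = M.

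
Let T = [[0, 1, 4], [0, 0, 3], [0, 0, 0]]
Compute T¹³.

T is strictly triangular, hence nilpotent: T³ = 0, so T¹³ = 0.

[[0, 0, 0], [0, 0, 0], [0, 0, 0]]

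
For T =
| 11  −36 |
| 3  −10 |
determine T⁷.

[[515, −1548], [129, −388]]

tr T = 1 and det T = −2, so the characteristic polynomial is λ² − (1)λ + (−2) with roots −1 and 2.
Eigenvectors give P = [[3, 4], [1, 1]] with P⁻¹ = [[−1, 4], [1, −3]], and T = P·diag(−1, 2)·P⁻¹.
Then T⁷ = P·diag(−1, 128)·P⁻¹ = [[−3, 512], [−1, 128]] · [[−1, 4], [1, −3]] = [[515, −1548], [129, −388]].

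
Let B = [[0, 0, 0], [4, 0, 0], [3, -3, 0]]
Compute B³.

B is strictly triangular, hence nilpotent: B³ = 0, so B³ = 0.

[[0, 0, 0], [0, 0, 0], [0, 0, 0]]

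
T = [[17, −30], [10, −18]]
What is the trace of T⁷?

−2059

tr T = −1 and det T = −6, so the characteristic polynomial is λ² − (−1)λ + (−6) with roots −3 and 2.
Eigenvectors give P = [[−3, −2], [−2, −1]] with P⁻¹ = [[1, −2], [−2, 3]], and T = P·diag(−3, 2)·P⁻¹.
Then T⁷ = P·diag(−2187, 128)·P⁻¹ = [[6561, −256], [4374, −128]] · [[1, −2], [−2, 3]] = [[7073, −13890], [4630, −9132]].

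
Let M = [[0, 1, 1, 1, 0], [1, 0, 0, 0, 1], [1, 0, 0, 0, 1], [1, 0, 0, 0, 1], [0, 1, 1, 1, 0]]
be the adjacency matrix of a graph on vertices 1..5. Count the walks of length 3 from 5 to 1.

0

The number of length-3 walks from vertex 5 to vertex 1 is entry (5,1) of M^3, where M is the adjacency matrix.
M^2 = [[3, 0, 0, 0, 3], [0, 2, 2, 2, 0], [0, 2, 2, 2, 0], [0, 2, 2, 2, 0], [3, 0, 0, 0, 3]]
M^3 = [[0, 6, 6, 6, 0], [6, 0, 0, 0, 6], [6, 0, 0, 0, 6], [6, 0, 0, 0, 6], [0, 6, 6, 6, 0]]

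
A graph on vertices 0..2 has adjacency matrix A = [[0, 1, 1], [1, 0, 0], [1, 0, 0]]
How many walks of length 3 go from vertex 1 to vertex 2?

The number of length-3 walks from vertex 1 to vertex 2 is entry (1,2) of A³, where A is the adjacency matrix.
A² = [[2, 0, 0], [0, 1, 1], [0, 1, 1]]
A³ = [[0, 2, 2], [2, 0, 0], [2, 0, 0]]

0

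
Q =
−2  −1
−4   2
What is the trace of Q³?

Q² = [[8, 0], [0, 8]]
Q³ = [[−16, −8], [−32, 16]]

0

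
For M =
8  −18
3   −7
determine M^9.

[[1538, −3078], [513, −1027]]

tr M = 1 and det M = −2, so the characteristic polynomial is λ² − (1)λ + (−2) with roots 2 and −1.
Eigenvectors give P = [[3, −2], [1, −1]] with P⁻¹ = [[1, −2], [1, −3]], and M = P·diag(2, −1)·P⁻¹.
Then M^9 = P·diag(512, −1)·P⁻¹ = [[1536, 2], [512, 1]] · [[1, −2], [1, −3]] = [[1538, −3078], [513, −1027]].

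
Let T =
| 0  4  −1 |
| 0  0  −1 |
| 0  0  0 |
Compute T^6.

T is strictly triangular, hence nilpotent: T^3 = 0, so T^6 = 0.

[[0, 0, 0], [0, 0, 0], [0, 0, 0]]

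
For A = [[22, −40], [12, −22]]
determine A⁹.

tr A = 0 and det A = −4, so the characteristic polynomial is λ² − (0)λ + (−4) with roots 2 and −2.
Eigenvectors give P = [[2, −5], [1, −3]] with P⁻¹ = [[3, −5], [1, −2]], and A = P·diag(2, −2)·P⁻¹.
Then A⁹ = P·diag(512, −512)·P⁻¹ = [[1024, 2560], [512, 1536]] · [[3, −5], [1, −2]] = [[5632, −10240], [3072, −5632]].

[[5632, −10240], [3072, −5632]]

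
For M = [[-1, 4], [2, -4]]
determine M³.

[[-49, 116], [58, -136]]

M² = [[9, -20], [-10, 24]]
M³ = [[-49, 116], [58, -136]]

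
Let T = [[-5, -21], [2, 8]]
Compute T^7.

tr T = 3 and det T = 2, so the characteristic polynomial is λ² − (3)λ + (2) with roots 2 and 1.
Eigenvectors give P = [[3, -7], [-1, 2]] with P⁻¹ = [[-2, -7], [-1, -3]], and T = P·diag(2, 1)·P⁻¹.
Then T^7 = P·diag(128, 1)·P⁻¹ = [[384, -7], [-128, 2]] · [[-2, -7], [-1, -3]] = [[-761, -2667], [254, 890]].

[[-761, -2667], [254, 890]]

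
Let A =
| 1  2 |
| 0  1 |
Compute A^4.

[[1, 8], [0, 1]]

A = I + N where N = [[0, 2], [0, 0]] is strictly upper-triangular, so N^2 = 0.
(I + N)^4 = I + 4·N = [[1, 8], [0, 1]].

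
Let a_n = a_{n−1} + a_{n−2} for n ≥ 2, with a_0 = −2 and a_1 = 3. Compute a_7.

23

With companion matrix B = [[1, 1], [1, 0]], [a_n, a_{n−1}]ᵀ = B·[a_{n−1}, a_{n−2}]ᵀ, so [a_7, a_6]ᵀ = B⁶·[a_1, a_0]ᵀ.
B⁶ = [[13, 8], [8, 5]], giving [a_7, a_6]ᵀ = [[23], [14]].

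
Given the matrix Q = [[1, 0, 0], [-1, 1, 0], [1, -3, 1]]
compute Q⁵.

Q = I + N where N = [[0, 0, 0], [-1, 0, 0], [1, -3, 0]] is strictly lower-triangular, so N³ = 0.
(I + N)⁵ = I + 5·N + 10·N² = [[1, 0, 0], [-5, 1, 0], [35, -15, 1]].

[[1, 0, 0], [-5, 1, 0], [35, -15, 1]]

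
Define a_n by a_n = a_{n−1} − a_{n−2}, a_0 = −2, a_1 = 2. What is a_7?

2

With companion matrix M = [[1, −1], [1, 0]], [a_n, a_{n−1}]ᵀ = M·[a_{n−1}, a_{n−2}]ᵀ, so [a_7, a_6]ᵀ = M⁶·[a_1, a_0]ᵀ.
M⁶ = [[1, 0], [0, 1]], giving [a_7, a_6]ᵀ = [[2], [−2]].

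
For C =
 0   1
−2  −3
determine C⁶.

[[−62, −63], [126, 127]]

tr C = −3 and det C = 2, so the characteristic polynomial is λ² − (−3)λ + (2) with roots −1 and −2.
Eigenvectors give P = [[−1, −1], [1, 2]] with P⁻¹ = [[−2, −1], [1, 1]], and C = P·diag(−1, −2)·P⁻¹.
Then C⁶ = P·diag(1, 64)·P⁻¹ = [[−1, −64], [1, 128]] · [[−2, −1], [1, 1]] = [[−62, −63], [126, 127]].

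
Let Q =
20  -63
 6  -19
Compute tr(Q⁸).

tr Q = 1 and det Q = -2, so the characteristic polynomial is λ² − (1)λ + (-2) with roots -1 and 2.
Eigenvectors give P = [[3, 7], [1, 2]] with P⁻¹ = [[-2, 7], [1, -3]], and Q = P·diag(-1, 2)·P⁻¹.
Then Q⁸ = P·diag(1, 256)·P⁻¹ = [[3, 1792], [1, 512]] · [[-2, 7], [1, -3]] = [[1786, -5355], [510, -1529]].

257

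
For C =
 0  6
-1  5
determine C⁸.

[[-12354, 37830], [-6305, 19171]]

tr C = 5 and det C = 6, so the characteristic polynomial is λ² − (5)λ + (6) with roots 2 and 3.
Eigenvectors give P = [[-3, -2], [-1, -1]] with P⁻¹ = [[-1, 2], [1, -3]], and C = P·diag(2, 3)·P⁻¹.
Then C⁸ = P·diag(256, 6561)·P⁻¹ = [[-768, -13122], [-256, -6561]] · [[-1, 2], [1, -3]] = [[-12354, 37830], [-6305, 19171]].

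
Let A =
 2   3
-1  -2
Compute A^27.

A² = I (check: tr A = 0 and det A = -1), so A^27 = A since 27 is odd.

[[2, 3], [-1, -2]]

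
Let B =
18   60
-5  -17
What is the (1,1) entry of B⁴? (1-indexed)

276

tr B = 1 and det B = -6, so the characteristic polynomial is λ² − (1)λ + (-6) with roots -2 and 3.
Eigenvectors give P = [[-3, 4], [1, -1]] with P⁻¹ = [[1, 4], [1, 3]], and B = P·diag(-2, 3)·P⁻¹.
Then B⁴ = P·diag(16, 81)·P⁻¹ = [[-48, 324], [16, -81]] · [[1, 4], [1, 3]] = [[276, 780], [-65, -179]].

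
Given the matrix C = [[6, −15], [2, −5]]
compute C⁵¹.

[[6, −15], [2, −5]]

C² = C (a projection; rank 1, trace 1), so C⁵¹ = C.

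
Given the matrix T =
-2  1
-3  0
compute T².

[[1, -2], [6, -3]]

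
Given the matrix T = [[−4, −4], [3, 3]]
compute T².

[[4, 4], [−3, −3]]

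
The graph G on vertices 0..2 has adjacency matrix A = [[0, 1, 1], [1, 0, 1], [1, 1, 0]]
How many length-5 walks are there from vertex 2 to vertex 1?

The number of length-5 walks from vertex 2 to vertex 1 is entry (2,1) of A⁵, where A is the adjacency matrix.
A² = [[2, 1, 1], [1, 2, 1], [1, 1, 2]]
A³ = [[2, 3, 3], [3, 2, 3], [3, 3, 2]]
A⁴ = [[6, 5, 5], [5, 6, 5], [5, 5, 6]]
A⁵ = [[10, 11, 11], [11, 10, 11], [11, 11, 10]]

11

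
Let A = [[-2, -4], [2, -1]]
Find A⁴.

A² = [[-4, 12], [-6, -7]]
A³ = [[32, 4], [-2, 31]]
A⁴ = [[-56, -132], [66, -23]]

[[-56, -132], [66, -23]]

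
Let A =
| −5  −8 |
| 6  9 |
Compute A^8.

[[−19679, −26240], [19680, 26241]]

tr A = 4 and det A = 3, so the characteristic polynomial is λ² − (4)λ + (3) with roots 1 and 3.
Eigenvectors give P = [[4, 1], [−3, −1]] with P⁻¹ = [[1, 1], [−3, −4]], and A = P·diag(1, 3)·P⁻¹.
Then A^8 = P·diag(1, 6561)·P⁻¹ = [[4, 6561], [−3, −6561]] · [[1, 1], [−3, −4]] = [[−19679, −26240], [19680, 26241]].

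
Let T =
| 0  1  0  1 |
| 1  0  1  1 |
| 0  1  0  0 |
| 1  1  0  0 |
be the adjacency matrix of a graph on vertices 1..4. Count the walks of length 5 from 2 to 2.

The number of length-5 walks from vertex 2 to vertex 2 is entry (2,2) of T^5, where T is the adjacency matrix.
T^2 = [[2, 1, 1, 1], [1, 3, 0, 1], [1, 0, 1, 1], [1, 1, 1, 2]]
T^3 = [[2, 4, 1, 3], [4, 2, 3, 4], [1, 3, 0, 1], [3, 4, 1, 2]]
T^4 = [[7, 6, 4, 6], [6, 11, 2, 6], [4, 2, 3, 4], [6, 6, 4, 7]]
T^5 = [[12, 17, 6, 13], [17, 14, 11, 17], [6, 11, 2, 6], [13, 17, 6, 12]]

14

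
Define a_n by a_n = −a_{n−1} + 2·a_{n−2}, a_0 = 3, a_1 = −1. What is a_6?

87

With companion matrix C = [[−1, 2], [1, 0]], [a_n, a_{n−1}]ᵀ = C·[a_{n−1}, a_{n−2}]ᵀ, so [a_6, a_5]ᵀ = C⁵·[a_1, a_0]ᵀ.
C⁵ = [[−21, 22], [11, −10]], giving [a_6, a_5]ᵀ = [[87], [−41]].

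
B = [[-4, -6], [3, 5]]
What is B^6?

tr B = 1 and det B = -2, so the characteristic polynomial is λ² − (1)λ + (-2) with roots -1 and 2.
Eigenvectors give P = [[2, -1], [-1, 1]] with P⁻¹ = [[1, 1], [1, 2]], and B = P·diag(-1, 2)·P⁻¹.
Then B^6 = P·diag(1, 64)·P⁻¹ = [[2, -64], [-1, 64]] · [[1, 1], [1, 2]] = [[-62, -126], [63, 127]].

[[-62, -126], [63, 127]]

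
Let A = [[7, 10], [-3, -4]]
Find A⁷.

tr A = 3 and det A = 2, so the characteristic polynomial is λ² − (3)λ + (2) with roots 1 and 2.
Eigenvectors give P = [[5, -2], [-3, 1]] with P⁻¹ = [[-1, -2], [-3, -5]], and A = P·diag(1, 2)·P⁻¹.
Then A⁷ = P·diag(1, 128)·P⁻¹ = [[5, -256], [-3, 128]] · [[-1, -2], [-3, -5]] = [[763, 1270], [-381, -634]].

[[763, 1270], [-381, -634]]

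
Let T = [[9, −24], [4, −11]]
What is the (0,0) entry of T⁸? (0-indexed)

tr T = −2 and det T = −3, so the characteristic polynomial is λ² − (−2)λ + (−3) with roots −3 and 1.
Eigenvectors give P = [[−2, 3], [−1, 1]] with P⁻¹ = [[1, −3], [1, −2]], and T = P·diag(−3, 1)·P⁻¹.
Then T⁸ = P·diag(6561, 1)·P⁻¹ = [[−13122, 3], [−6561, 1]] · [[1, −3], [1, −2]] = [[−13119, 39360], [−6560, 19681]].

−13119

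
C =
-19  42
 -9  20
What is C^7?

[[-775, 1806], [-387, 902]]

tr C = 1 and det C = -2, so the characteristic polynomial is λ² − (1)λ + (-2) with roots 2 and -1.
Eigenvectors give P = [[-2, -7], [-1, -3]] with P⁻¹ = [[3, -7], [-1, 2]], and C = P·diag(2, -1)·P⁻¹.
Then C^7 = P·diag(128, -1)·P⁻¹ = [[-256, 7], [-128, 3]] · [[3, -7], [-1, 2]] = [[-775, 1806], [-387, 902]].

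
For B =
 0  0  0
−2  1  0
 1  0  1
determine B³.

[[0, 0, 0], [−2, 1, 0], [1, 0, 1]]

B² = [[0, 0, 0], [−2, 1, 0], [1, 0, 1]]
B³ = [[0, 0, 0], [−2, 1, 0], [1, 0, 1]]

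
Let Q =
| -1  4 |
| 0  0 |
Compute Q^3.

Q^2 = [[1, -4], [0, 0]]
Q^3 = [[-1, 4], [0, 0]]

[[-1, 4], [0, 0]]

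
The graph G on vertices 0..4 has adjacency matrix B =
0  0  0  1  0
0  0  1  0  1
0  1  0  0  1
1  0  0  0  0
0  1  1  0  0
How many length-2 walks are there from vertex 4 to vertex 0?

The number of length-2 walks from vertex 4 to vertex 0 is entry (4,0) of B², where B is the adjacency matrix.
B² = [[1, 0, 0, 0, 0], [0, 2, 1, 0, 1], [0, 1, 2, 0, 1], [0, 0, 0, 1, 0], [0, 1, 1, 0, 2]]

0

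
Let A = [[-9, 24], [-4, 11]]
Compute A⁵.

tr A = 2 and det A = -3, so the characteristic polynomial is λ² − (2)λ + (-3) with roots -1 and 3.
Eigenvectors give P = [[-3, 2], [-1, 1]] with P⁻¹ = [[-1, 2], [-1, 3]], and A = P·diag(-1, 3)·P⁻¹.
Then A⁵ = P·diag(-1, 243)·P⁻¹ = [[3, 486], [1, 243]] · [[-1, 2], [-1, 3]] = [[-489, 1464], [-244, 731]].

[[-489, 1464], [-244, 731]]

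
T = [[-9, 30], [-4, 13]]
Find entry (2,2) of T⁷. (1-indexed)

tr T = 4 and det T = 3, so the characteristic polynomial is λ² − (4)λ + (3) with roots 3 and 1.
Eigenvectors give P = [[-5, 3], [-2, 1]] with P⁻¹ = [[1, -3], [2, -5]], and T = P·diag(3, 1)·P⁻¹.
Then T⁷ = P·diag(2187, 1)·P⁻¹ = [[-10935, 3], [-4374, 1]] · [[1, -3], [2, -5]] = [[-10929, 32790], [-4372, 13117]].

13117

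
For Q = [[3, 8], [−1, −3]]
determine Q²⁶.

Q² = I (check: tr Q = 0 and det Q = −1), so Q²⁶ = I since 26 is even.

[[1, 0], [0, 1]]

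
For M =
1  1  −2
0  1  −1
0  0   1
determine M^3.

M = I + N where N = [[0, 1, −2], [0, 0, −1], [0, 0, 0]] is strictly upper-triangular, so N^3 = 0.
(I + N)^3 = I + 3·N + 3·N^2 = [[1, 3, −9], [0, 1, −3], [0, 0, 1]].

[[1, 3, −9], [0, 1, −3], [0, 0, 1]]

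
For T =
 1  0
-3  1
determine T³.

[[1, 0], [-9, 1]]

T = I + N where N = [[0, 0], [-3, 0]] is strictly lower-triangular, so N² = 0.
(I + N)³ = I + 3·N = [[1, 0], [-9, 1]].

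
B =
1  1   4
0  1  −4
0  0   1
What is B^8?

[[1, 8, −80], [0, 1, −32], [0, 0, 1]]

B = I + N where N = [[0, 1, 4], [0, 0, −4], [0, 0, 0]] is strictly upper-triangular, so N^3 = 0.
(I + N)^8 = I + 8·N + 28·N^2 = [[1, 8, −80], [0, 1, −32], [0, 0, 1]].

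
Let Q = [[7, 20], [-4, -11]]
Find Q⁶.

[[-2911, -7280], [1456, 3641]]

tr Q = -4 and det Q = 3, so the characteristic polynomial is λ² − (-4)λ + (3) with roots -3 and -1.
Eigenvectors give P = [[-2, 5], [1, -2]] with P⁻¹ = [[2, 5], [1, 2]], and Q = P·diag(-3, -1)·P⁻¹.
Then Q⁶ = P·diag(729, 1)·P⁻¹ = [[-1458, 5], [729, -2]] · [[2, 5], [1, 2]] = [[-2911, -7280], [1456, 3641]].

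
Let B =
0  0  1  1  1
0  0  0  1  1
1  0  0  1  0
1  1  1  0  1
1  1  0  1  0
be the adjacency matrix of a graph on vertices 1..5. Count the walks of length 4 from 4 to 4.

26

The number of length-4 walks from vertex 4 to vertex 4 is entry (4,4) of B^4, where B is the adjacency matrix.
B^2 = [[3, 2, 1, 2, 1], [2, 2, 1, 1, 1], [1, 1, 2, 1, 2], [2, 1, 1, 4, 2], [1, 1, 2, 2, 3]]
B^3 = [[4, 3, 5, 7, 7], [3, 2, 3, 6, 5], [5, 3, 2, 6, 3], [7, 6, 6, 6, 7], [7, 5, 3, 7, 4]]
B^4 = [[19, 14, 11, 19, 14], [14, 11, 9, 13, 11], [11, 9, 11, 13, 14], [19, 13, 13, 26, 19], [14, 11, 14, 19, 19]]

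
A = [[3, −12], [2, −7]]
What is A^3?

tr A = −4 and det A = 3, so the characteristic polynomial is λ² − (−4)λ + (3) with roots −3 and −1.
Eigenvectors give P = [[2, −3], [1, −1]] with P⁻¹ = [[−1, 3], [−1, 2]], and A = P·diag(−3, −1)·P⁻¹.
Then A^3 = P·diag(−27, −1)·P⁻¹ = [[−54, 3], [−27, 1]] · [[−1, 3], [−1, 2]] = [[51, −156], [26, −79]].

[[51, −156], [26, −79]]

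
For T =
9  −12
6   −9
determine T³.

[[81, −108], [54, −81]]

tr T = 0 and det T = −9, so the characteristic polynomial is λ² − (0)λ + (−9) with roots −3 and 3.
Eigenvectors give P = [[−1, −2], [−1, −1]] with P⁻¹ = [[1, −2], [−1, 1]], and T = P·diag(−3, 3)·P⁻¹.
Then T³ = P·diag(−27, 27)·P⁻¹ = [[27, −54], [27, −27]] · [[1, −2], [−1, 1]] = [[81, −108], [54, −81]].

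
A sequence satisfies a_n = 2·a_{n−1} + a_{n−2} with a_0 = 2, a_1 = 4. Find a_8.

1970

With companion matrix C = [[2, 1], [1, 0]], [a_n, a_{n−1}]ᵀ = C·[a_{n−1}, a_{n−2}]ᵀ, so [a_8, a_7]ᵀ = C^7·[a_1, a_0]ᵀ.
C^7 = [[408, 169], [169, 70]], giving [a_8, a_7]ᵀ = [[1970], [816]].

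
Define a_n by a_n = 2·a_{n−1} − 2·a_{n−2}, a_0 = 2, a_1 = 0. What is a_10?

−64

With companion matrix Q = [[2, −2], [1, 0]], [a_n, a_{n−1}]ᵀ = Q·[a_{n−1}, a_{n−2}]ᵀ, so [a_10, a_9]ᵀ = Q^9·[a_1, a_0]ᵀ.
Q^9 = [[32, −32], [16, 0]], giving [a_10, a_9]ᵀ = [[−64], [0]].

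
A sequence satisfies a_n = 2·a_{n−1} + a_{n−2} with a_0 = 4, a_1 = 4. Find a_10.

13452

With companion matrix B = [[2, 1], [1, 0]], [a_n, a_{n−1}]ᵀ = B·[a_{n−1}, a_{n−2}]ᵀ, so [a_10, a_9]ᵀ = B⁹·[a_1, a_0]ᵀ.
B⁹ = [[2378, 985], [985, 408]], giving [a_10, a_9]ᵀ = [[13452], [5572]].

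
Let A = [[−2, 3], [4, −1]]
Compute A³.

A² = [[16, −9], [−12, 13]]
A³ = [[−68, 57], [76, −49]]

[[−68, 57], [76, −49]]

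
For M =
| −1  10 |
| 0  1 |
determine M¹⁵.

[[−1, 10], [0, 1]]

M² = I (check: tr M = 0 and det M = −1), so M¹⁵ = M since 15 is odd.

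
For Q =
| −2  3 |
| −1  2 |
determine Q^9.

Q² = I (check: tr Q = 0 and det Q = −1), so Q^9 = Q since 9 is odd.

[[−2, 3], [−1, 2]]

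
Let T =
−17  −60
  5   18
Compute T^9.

[[−61097, −242340], [20195, 80268]]

tr T = 1 and det T = −6, so the characteristic polynomial is λ² − (1)λ + (−6) with roots 3 and −2.
Eigenvectors give P = [[−3, 4], [1, −1]] with P⁻¹ = [[1, 4], [1, 3]], and T = P·diag(3, −2)·P⁻¹.
Then T^9 = P·diag(19683, −512)·P⁻¹ = [[−59049, −2048], [19683, 512]] · [[1, 4], [1, 3]] = [[−61097, −242340], [20195, 80268]].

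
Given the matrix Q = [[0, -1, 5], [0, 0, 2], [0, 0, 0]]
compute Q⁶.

Q is strictly triangular, hence nilpotent: Q³ = 0, so Q⁶ = 0.

[[0, 0, 0], [0, 0, 0], [0, 0, 0]]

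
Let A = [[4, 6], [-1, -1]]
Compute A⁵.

[[94, 186], [-31, -61]]

tr A = 3 and det A = 2, so the characteristic polynomial is λ² − (3)λ + (2) with roots 2 and 1.
Eigenvectors give P = [[3, 2], [-1, -1]] with P⁻¹ = [[1, 2], [-1, -3]], and A = P·diag(2, 1)·P⁻¹.
Then A⁵ = P·diag(32, 1)·P⁻¹ = [[96, 2], [-32, -1]] · [[1, 2], [-1, -3]] = [[94, 186], [-31, -61]].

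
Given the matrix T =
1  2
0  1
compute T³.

T = I + N where N = [[0, 2], [0, 0]] is strictly upper-triangular, so N² = 0.
(I + N)³ = I + 3·N = [[1, 6], [0, 1]].

[[1, 6], [0, 1]]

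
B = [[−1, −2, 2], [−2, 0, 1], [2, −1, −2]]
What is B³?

[[−25, −10, 34], [−22, −2, 23], [22, 1, −24]]

B² = [[9, 0, −8], [4, 3, −6], [−4, −2, 7]]
B³ = [[−25, −10, 34], [−22, −2, 23], [22, 1, −24]]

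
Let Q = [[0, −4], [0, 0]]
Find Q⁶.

[[0, 0], [0, 0]]

Q is strictly triangular, hence nilpotent: Q² = 0, so Q⁶ = 0.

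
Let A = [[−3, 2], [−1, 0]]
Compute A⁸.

[[511, −510], [255, −254]]

tr A = −3 and det A = 2, so the characteristic polynomial is λ² − (−3)λ + (2) with roots −1 and −2.
Eigenvectors give P = [[−1, 2], [−1, 1]] with P⁻¹ = [[1, −2], [1, −1]], and A = P·diag(−1, −2)·P⁻¹.
Then A⁸ = P·diag(1, 256)·P⁻¹ = [[−1, 512], [−1, 256]] · [[1, −2], [1, −1]] = [[511, −510], [255, −254]].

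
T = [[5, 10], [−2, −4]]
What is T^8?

T² = T (a projection; rank 1, trace 1), so T^8 = T.

[[5, 10], [−2, −4]]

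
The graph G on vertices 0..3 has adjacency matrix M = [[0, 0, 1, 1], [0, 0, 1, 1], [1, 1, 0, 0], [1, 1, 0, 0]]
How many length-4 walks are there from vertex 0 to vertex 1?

The number of length-4 walks from vertex 0 to vertex 1 is entry (0,1) of M⁴, where M is the adjacency matrix.
M² = [[2, 2, 0, 0], [2, 2, 0, 0], [0, 0, 2, 2], [0, 0, 2, 2]]
M³ = [[0, 0, 4, 4], [0, 0, 4, 4], [4, 4, 0, 0], [4, 4, 0, 0]]
M⁴ = [[8, 8, 0, 0], [8, 8, 0, 0], [0, 0, 8, 8], [0, 0, 8, 8]]

8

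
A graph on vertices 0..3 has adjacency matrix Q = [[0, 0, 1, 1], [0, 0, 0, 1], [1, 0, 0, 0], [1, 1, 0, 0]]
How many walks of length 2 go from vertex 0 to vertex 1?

The number of length-2 walks from vertex 0 to vertex 1 is entry (0,1) of Q², where Q is the adjacency matrix.
Q² = [[2, 1, 0, 0], [1, 1, 0, 0], [0, 0, 1, 1], [0, 0, 1, 2]]

1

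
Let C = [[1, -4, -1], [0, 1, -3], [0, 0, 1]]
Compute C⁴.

[[1, -16, 68], [0, 1, -12], [0, 0, 1]]

C = I + N where N = [[0, -4, -1], [0, 0, -3], [0, 0, 0]] is strictly upper-triangular, so N³ = 0.
(I + N)⁴ = I + 4·N + 6·N² = [[1, -16, 68], [0, 1, -12], [0, 0, 1]].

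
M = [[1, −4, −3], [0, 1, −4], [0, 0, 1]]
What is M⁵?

M = I + N where N = [[0, −4, −3], [0, 0, −4], [0, 0, 0]] is strictly upper-triangular, so N³ = 0.
(I + N)⁵ = I + 5·N + 10·N² = [[1, −20, 145], [0, 1, −20], [0, 0, 1]].

[[1, −20, 145], [0, 1, −20], [0, 0, 1]]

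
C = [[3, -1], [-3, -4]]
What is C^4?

C^2 = [[12, 1], [3, 19]]
C^3 = [[33, -16], [-48, -79]]
C^4 = [[147, 31], [93, 364]]

[[147, 31], [93, 364]]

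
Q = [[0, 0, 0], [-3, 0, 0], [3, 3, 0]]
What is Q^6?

Q is strictly triangular, hence nilpotent: Q^3 = 0, so Q^6 = 0.

[[0, 0, 0], [0, 0, 0], [0, 0, 0]]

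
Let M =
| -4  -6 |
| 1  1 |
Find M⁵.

[[-94, -186], [31, 61]]

tr M = -3 and det M = 2, so the characteristic polynomial is λ² − (-3)λ + (2) with roots -1 and -2.
Eigenvectors give P = [[-2, 3], [1, -1]] with P⁻¹ = [[1, 3], [1, 2]], and M = P·diag(-1, -2)·P⁻¹.
Then M⁵ = P·diag(-1, -32)·P⁻¹ = [[2, -96], [-1, 32]] · [[1, 3], [1, 2]] = [[-94, -186], [31, 61]].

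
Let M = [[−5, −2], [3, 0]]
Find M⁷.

[[−6305, −4118], [6177, 3990]]

tr M = −5 and det M = 6, so the characteristic polynomial is λ² − (−5)λ + (6) with roots −3 and −2.
Eigenvectors give P = [[1, −2], [−1, 3]] with P⁻¹ = [[3, 2], [1, 1]], and M = P·diag(−3, −2)·P⁻¹.
Then M⁷ = P·diag(−2187, −128)·P⁻¹ = [[−2187, 256], [2187, −384]] · [[3, 2], [1, 1]] = [[−6305, −4118], [6177, 3990]].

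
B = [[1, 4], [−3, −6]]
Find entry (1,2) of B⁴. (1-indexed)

tr B = −5 and det B = 6, so the characteristic polynomial is λ² − (−5)λ + (6) with roots −2 and −3.
Eigenvectors give P = [[4, −1], [−3, 1]] with P⁻¹ = [[1, 1], [3, 4]], and B = P·diag(−2, −3)·P⁻¹.
Then B⁴ = P·diag(16, 81)·P⁻¹ = [[64, −81], [−48, 81]] · [[1, 1], [3, 4]] = [[−179, −260], [195, 276]].

−260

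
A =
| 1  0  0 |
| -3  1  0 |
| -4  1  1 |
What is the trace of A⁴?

3

A = I + N where N = [[0, 0, 0], [-3, 0, 0], [-4, 1, 0]] is strictly lower-triangular, so N³ = 0.
(I + N)⁴ = I + 4·N + 6·N² = [[1, 0, 0], [-12, 1, 0], [-34, 4, 1]].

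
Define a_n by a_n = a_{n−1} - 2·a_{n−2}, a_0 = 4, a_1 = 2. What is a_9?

-10

With companion matrix M = [[1, -2], [1, 0]], [a_n, a_{n−1}]ᵀ = M·[a_{n−1}, a_{n−2}]ᵀ, so [a_9, a_8]ᵀ = M^8·[a_1, a_0]ᵀ.
M^8 = [[-17, 6], [-3, -14]], giving [a_9, a_8]ᵀ = [[-10], [-62]].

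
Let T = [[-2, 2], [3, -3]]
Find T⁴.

T² = [[10, -10], [-15, 15]]
T³ = [[-50, 50], [75, -75]]
T⁴ = [[250, -250], [-375, 375]]

[[250, -250], [-375, 375]]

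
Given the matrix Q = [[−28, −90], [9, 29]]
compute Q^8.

[[−2294, −7650], [765, 2551]]

tr Q = 1 and det Q = −2, so the characteristic polynomial is λ² − (1)λ + (−2) with roots −1 and 2.
Eigenvectors give P = [[10, 3], [−3, −1]] with P⁻¹ = [[1, 3], [−3, −10]], and Q = P·diag(−1, 2)·P⁻¹.
Then Q^8 = P·diag(1, 256)·P⁻¹ = [[10, 768], [−3, −256]] · [[1, 3], [−3, −10]] = [[−2294, −7650], [765, 2551]].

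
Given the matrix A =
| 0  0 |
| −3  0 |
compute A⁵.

A is strictly triangular, hence nilpotent: A² = 0, so A⁵ = 0.

[[0, 0], [0, 0]]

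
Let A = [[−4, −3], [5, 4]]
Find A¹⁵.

[[−4, −3], [5, 4]]

A² = I (check: tr A = 0 and det A = −1), so A¹⁵ = A since 15 is odd.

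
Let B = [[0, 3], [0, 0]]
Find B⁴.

[[0, 0], [0, 0]]

B is strictly triangular, hence nilpotent: B² = 0, so B⁴ = 0.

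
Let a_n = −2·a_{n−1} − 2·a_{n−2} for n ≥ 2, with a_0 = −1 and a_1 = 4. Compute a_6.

With companion matrix C = [[−2, −2], [1, 0]], [a_n, a_{n−1}]ᵀ = C·[a_{n−1}, a_{n−2}]ᵀ, so [a_6, a_5]ᵀ = C⁵·[a_1, a_0]ᵀ.
C⁵ = [[8, 8], [−4, 0]], giving [a_6, a_5]ᵀ = [[24], [−16]].

24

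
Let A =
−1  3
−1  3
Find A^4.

[[−8, 24], [−8, 24]]

A^2 = [[−2, 6], [−2, 6]]
A^3 = [[−4, 12], [−4, 12]]
A^4 = [[−8, 24], [−8, 24]]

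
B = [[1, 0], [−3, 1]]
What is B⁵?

B = I + N where N = [[0, 0], [−3, 0]] is strictly lower-triangular, so N² = 0.
(I + N)⁵ = I + 5·N = [[1, 0], [−15, 1]].

[[1, 0], [−15, 1]]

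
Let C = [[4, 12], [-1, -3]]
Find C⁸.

C² = C (a projection; rank 1, trace 1), so C⁸ = C.

[[4, 12], [-1, -3]]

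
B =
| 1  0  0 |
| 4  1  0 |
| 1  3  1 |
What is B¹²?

[[1, 0, 0], [48, 1, 0], [804, 36, 1]]

B = I + N where N = [[0, 0, 0], [4, 0, 0], [1, 3, 0]] is strictly lower-triangular, so N³ = 0.
(I + N)¹² = I + 12·N + 66·N² = [[1, 0, 0], [48, 1, 0], [804, 36, 1]].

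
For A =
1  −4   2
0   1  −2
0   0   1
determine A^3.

[[1, −12, 30], [0, 1, −6], [0, 0, 1]]

A = I + N where N = [[0, −4, 2], [0, 0, −2], [0, 0, 0]] is strictly upper-triangular, so N^3 = 0.
(I + N)^3 = I + 3·N + 3·N^2 = [[1, −12, 30], [0, 1, −6], [0, 0, 1]].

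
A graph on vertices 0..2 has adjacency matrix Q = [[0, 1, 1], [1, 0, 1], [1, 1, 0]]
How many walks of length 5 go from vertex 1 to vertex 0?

The number of length-5 walks from vertex 1 to vertex 0 is entry (1,0) of Q^5, where Q is the adjacency matrix.
Q^2 = [[2, 1, 1], [1, 2, 1], [1, 1, 2]]
Q^3 = [[2, 3, 3], [3, 2, 3], [3, 3, 2]]
Q^4 = [[6, 5, 5], [5, 6, 5], [5, 5, 6]]
Q^5 = [[10, 11, 11], [11, 10, 11], [11, 11, 10]]

11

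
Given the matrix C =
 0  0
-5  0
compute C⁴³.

[[0, 0], [0, 0]]

C is strictly triangular, hence nilpotent: C² = 0, so C⁴³ = 0.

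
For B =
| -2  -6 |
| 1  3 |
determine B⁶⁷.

[[-2, -6], [1, 3]]

B² = B (a projection; rank 1, trace 1), so B⁶⁷ = B.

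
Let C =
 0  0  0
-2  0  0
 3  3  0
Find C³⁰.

[[0, 0, 0], [0, 0, 0], [0, 0, 0]]

C is strictly triangular, hence nilpotent: C³ = 0, so C³⁰ = 0.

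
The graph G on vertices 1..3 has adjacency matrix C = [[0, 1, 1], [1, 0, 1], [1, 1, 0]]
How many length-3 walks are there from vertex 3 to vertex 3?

2

The number of length-3 walks from vertex 3 to vertex 3 is entry (3,3) of C³, where C is the adjacency matrix.
C² = [[2, 1, 1], [1, 2, 1], [1, 1, 2]]
C³ = [[2, 3, 3], [3, 2, 3], [3, 3, 2]]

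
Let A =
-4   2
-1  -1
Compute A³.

tr A = -5 and det A = 6, so the characteristic polynomial is λ² − (-5)λ + (6) with roots -2 and -3.
Eigenvectors give P = [[1, 2], [1, 1]] with P⁻¹ = [[-1, 2], [1, -1]], and A = P·diag(-2, -3)·P⁻¹.
Then A³ = P·diag(-8, -27)·P⁻¹ = [[-8, -54], [-8, -27]] · [[-1, 2], [1, -1]] = [[-46, 38], [-19, 11]].

[[-46, 38], [-19, 11]]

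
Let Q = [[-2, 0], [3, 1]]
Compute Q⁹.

[[-512, 0], [513, 1]]

tr Q = -1 and det Q = -2, so the characteristic polynomial is λ² − (-1)λ + (-2) with roots 1 and -2.
Eigenvectors give P = [[0, -1], [1, 1]] with P⁻¹ = [[1, 1], [-1, 0]], and Q = P·diag(1, -2)·P⁻¹.
Then Q⁹ = P·diag(1, -512)·P⁻¹ = [[0, 512], [1, -512]] · [[1, 1], [-1, 0]] = [[-512, 0], [513, 1]].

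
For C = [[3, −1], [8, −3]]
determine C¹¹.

[[3, −1], [8, −3]]

C² = I (check: tr C = 0 and det C = −1), so C¹¹ = C since 11 is odd.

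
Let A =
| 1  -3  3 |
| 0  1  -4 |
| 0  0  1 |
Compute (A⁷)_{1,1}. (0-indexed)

1

A = I + N where N = [[0, -3, 3], [0, 0, -4], [0, 0, 0]] is strictly upper-triangular, so N³ = 0.
(I + N)⁷ = I + 7·N + 21·N² = [[1, -21, 273], [0, 1, -28], [0, 0, 1]].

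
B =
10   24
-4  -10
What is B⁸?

[[256, 0], [0, 256]]

tr B = 0 and det B = -4, so the characteristic polynomial is λ² − (0)λ + (-4) with roots 2 and -2.
Eigenvectors give P = [[-3, -2], [1, 1]] with P⁻¹ = [[-1, -2], [1, 3]], and B = P·diag(2, -2)·P⁻¹.
Then B⁸ = P·diag(256, 256)·P⁻¹ = [[-768, -512], [256, 256]] · [[-1, -2], [1, 3]] = [[256, 0], [0, 256]].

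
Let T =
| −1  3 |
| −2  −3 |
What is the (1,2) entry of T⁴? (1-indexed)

T² = [[−5, −12], [8, 3]]
T³ = [[29, 21], [−14, 15]]
T⁴ = [[−71, 24], [−16, −87]]

24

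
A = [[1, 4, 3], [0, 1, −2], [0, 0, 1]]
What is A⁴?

A = I + N where N = [[0, 4, 3], [0, 0, −2], [0, 0, 0]] is strictly upper-triangular, so N³ = 0.
(I + N)⁴ = I + 4·N + 6·N² = [[1, 16, −36], [0, 1, −8], [0, 0, 1]].

[[1, 16, −36], [0, 1, −8], [0, 0, 1]]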